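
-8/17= -0.47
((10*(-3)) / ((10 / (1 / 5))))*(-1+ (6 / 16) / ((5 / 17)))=-33 / 200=-0.16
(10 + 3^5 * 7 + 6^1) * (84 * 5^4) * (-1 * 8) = -721140000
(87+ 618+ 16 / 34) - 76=10701 / 17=629.47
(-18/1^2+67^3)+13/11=3308208/11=300746.18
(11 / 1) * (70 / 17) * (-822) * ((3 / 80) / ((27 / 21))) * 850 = -1846075 / 2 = -923037.50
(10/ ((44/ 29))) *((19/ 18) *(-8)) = -5510/ 99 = -55.66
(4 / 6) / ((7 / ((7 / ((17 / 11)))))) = 22 / 51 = 0.43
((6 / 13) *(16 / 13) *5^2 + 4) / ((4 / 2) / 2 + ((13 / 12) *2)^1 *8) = 9228 / 9295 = 0.99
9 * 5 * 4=180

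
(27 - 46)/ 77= -19/ 77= -0.25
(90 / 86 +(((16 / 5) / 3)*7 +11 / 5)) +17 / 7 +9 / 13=162398 / 11739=13.83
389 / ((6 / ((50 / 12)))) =9725 / 36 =270.14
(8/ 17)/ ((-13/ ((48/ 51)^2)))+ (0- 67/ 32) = -4344759/ 2043808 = -2.13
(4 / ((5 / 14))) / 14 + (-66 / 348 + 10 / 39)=9803 / 11310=0.87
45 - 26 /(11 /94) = -177.18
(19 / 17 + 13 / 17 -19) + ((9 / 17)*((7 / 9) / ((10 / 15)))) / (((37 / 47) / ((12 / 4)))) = -18573 / 1258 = -14.76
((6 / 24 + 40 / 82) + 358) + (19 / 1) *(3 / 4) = 30585 / 82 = 372.99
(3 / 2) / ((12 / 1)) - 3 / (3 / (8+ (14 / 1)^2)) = -1631 / 8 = -203.88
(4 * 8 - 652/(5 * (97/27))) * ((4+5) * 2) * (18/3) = -225072/485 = -464.07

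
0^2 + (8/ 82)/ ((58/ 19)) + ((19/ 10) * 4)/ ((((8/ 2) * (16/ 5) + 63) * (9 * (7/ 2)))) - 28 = -793915394/ 28389753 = -27.96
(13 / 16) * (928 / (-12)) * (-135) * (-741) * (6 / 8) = -37713195 / 8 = -4714149.38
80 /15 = 16 /3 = 5.33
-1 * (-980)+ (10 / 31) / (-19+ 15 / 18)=3311360 / 3379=979.98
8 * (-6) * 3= -144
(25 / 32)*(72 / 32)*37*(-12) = -24975 / 32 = -780.47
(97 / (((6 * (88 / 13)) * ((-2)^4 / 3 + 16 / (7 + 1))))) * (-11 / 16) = -1261 / 5632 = -0.22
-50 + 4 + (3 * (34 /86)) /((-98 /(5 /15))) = -193861 /4214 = -46.00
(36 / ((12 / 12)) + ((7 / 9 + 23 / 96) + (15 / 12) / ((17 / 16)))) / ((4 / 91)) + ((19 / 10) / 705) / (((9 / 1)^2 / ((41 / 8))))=539855770019 / 621302400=868.91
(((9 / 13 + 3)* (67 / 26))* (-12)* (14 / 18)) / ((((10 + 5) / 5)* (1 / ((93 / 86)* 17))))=-3954608 / 7267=-544.19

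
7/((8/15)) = 105/8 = 13.12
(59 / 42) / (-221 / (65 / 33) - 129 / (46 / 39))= -6785 / 1070181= -0.01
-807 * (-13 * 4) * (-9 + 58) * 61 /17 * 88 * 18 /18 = 11037874848 /17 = 649286755.76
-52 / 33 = -1.58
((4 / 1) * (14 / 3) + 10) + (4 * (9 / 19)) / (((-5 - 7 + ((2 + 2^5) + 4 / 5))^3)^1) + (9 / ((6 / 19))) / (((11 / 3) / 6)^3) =53266765953 / 346914502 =153.54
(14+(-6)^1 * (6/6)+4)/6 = 2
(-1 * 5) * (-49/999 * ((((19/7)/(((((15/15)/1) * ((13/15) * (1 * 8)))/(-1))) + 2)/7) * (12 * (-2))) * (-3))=5855/1443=4.06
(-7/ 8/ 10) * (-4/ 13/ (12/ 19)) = 133/ 3120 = 0.04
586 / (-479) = -586 / 479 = -1.22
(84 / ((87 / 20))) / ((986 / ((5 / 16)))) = 175 / 28594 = 0.01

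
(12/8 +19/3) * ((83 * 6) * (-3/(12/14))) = -27307/2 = -13653.50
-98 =-98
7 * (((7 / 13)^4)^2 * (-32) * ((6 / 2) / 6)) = -645657712 / 815730721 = -0.79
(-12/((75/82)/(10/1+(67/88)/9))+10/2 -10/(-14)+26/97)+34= -155158793/1680525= -92.33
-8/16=-1/2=-0.50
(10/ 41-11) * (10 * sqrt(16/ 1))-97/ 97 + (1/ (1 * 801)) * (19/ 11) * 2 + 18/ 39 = -2023047023/ 4696263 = -430.78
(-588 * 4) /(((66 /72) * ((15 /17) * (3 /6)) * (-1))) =319872 /55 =5815.85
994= 994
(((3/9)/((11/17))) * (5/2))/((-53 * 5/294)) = -833/583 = -1.43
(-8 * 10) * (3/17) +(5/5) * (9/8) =-1767/136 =-12.99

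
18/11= 1.64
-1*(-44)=44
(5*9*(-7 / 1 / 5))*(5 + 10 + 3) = -1134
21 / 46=0.46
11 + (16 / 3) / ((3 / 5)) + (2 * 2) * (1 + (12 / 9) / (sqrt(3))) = 16 * sqrt(3) / 9 + 215 / 9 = 26.97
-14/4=-7/2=-3.50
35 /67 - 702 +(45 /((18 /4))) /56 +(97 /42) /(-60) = -118413829 /168840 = -701.34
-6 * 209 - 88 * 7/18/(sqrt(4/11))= -1254 - 154 * sqrt(11)/9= -1310.75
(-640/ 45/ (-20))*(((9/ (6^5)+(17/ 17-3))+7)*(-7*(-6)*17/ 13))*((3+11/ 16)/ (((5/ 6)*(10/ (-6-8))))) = -1210.05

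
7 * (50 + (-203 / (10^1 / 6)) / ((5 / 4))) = -8302 / 25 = -332.08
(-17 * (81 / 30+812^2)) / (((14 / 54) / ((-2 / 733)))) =3026401353 / 25655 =117965.36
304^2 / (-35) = -92416 / 35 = -2640.46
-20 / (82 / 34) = -340 / 41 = -8.29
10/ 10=1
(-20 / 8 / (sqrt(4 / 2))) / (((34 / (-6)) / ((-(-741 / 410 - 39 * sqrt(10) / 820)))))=0.61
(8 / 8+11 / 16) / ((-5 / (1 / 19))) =-27 / 1520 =-0.02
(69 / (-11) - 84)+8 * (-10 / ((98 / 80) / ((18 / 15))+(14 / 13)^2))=-126.96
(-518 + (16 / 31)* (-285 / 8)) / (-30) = 8314 / 465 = 17.88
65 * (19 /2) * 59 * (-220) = -8015150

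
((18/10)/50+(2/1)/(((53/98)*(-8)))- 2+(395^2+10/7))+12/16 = 28942591553/185500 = 156024.75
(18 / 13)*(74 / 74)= 18 / 13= 1.38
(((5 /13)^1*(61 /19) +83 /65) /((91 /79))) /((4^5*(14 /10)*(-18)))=-40843 /483345408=-0.00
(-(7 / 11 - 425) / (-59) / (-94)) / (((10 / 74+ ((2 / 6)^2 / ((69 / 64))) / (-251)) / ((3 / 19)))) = 40382123454 / 450308254759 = 0.09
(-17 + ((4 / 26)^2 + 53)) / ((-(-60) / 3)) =1522 / 845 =1.80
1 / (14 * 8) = 1 / 112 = 0.01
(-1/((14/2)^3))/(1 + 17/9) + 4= 35663/8918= 4.00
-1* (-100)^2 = -10000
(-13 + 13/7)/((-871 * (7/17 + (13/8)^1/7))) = 816/41071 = 0.02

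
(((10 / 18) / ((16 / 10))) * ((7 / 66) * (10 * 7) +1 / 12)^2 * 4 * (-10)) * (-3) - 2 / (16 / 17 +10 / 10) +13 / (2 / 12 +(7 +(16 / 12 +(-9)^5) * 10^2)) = 1449102013815539 / 617307177168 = 2347.46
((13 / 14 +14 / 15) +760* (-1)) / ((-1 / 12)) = 318418 / 35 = 9097.66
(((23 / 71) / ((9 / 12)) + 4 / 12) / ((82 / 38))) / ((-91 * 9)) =-3097 / 7152327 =-0.00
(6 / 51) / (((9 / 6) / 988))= 3952 / 51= 77.49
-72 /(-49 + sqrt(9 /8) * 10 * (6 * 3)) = -9720 * sqrt(2) /34049 -3528 /34049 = -0.51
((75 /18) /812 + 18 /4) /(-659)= -21949 /3210648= -0.01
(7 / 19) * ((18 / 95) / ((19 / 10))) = 252 / 6859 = 0.04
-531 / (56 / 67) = -35577 / 56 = -635.30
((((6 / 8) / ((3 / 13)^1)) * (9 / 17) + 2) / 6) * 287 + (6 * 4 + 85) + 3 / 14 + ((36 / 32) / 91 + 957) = 5774308 / 4641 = 1244.19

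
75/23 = 3.26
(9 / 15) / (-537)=-1 / 895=-0.00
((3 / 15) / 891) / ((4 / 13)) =13 / 17820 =0.00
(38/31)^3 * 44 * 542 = 1308587456/29791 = 43925.60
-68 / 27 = -2.52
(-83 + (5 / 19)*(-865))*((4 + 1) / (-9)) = 29510 / 171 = 172.57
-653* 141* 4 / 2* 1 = -184146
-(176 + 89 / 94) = -16633 / 94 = -176.95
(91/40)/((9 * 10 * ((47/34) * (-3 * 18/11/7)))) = -119119/4568400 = -0.03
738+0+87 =825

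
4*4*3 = 48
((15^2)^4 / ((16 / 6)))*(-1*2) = -7688671875 / 4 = -1922167968.75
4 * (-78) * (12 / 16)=-234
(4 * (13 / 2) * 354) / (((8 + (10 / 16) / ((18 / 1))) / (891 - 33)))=87474816 / 89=982863.10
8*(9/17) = 72/17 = 4.24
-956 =-956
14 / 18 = 7 / 9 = 0.78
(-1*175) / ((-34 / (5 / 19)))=875 / 646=1.35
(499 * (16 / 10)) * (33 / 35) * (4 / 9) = 175648 / 525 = 334.57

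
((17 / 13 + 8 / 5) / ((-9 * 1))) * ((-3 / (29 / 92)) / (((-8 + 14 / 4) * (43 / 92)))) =-1.46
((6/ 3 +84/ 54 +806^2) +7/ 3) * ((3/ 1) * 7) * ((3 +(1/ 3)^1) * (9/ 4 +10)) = 10027222555/ 18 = 557067919.72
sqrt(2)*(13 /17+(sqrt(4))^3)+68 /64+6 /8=14.21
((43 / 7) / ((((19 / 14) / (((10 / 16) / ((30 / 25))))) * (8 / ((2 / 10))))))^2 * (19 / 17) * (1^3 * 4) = 46225 / 2976768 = 0.02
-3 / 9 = -1 / 3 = -0.33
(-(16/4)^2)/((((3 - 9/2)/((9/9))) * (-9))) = -32/27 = -1.19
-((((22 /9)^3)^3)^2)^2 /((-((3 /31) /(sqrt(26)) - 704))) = -37366799728135674860303606746059387081442274905082036224 /278979565425094646693897418586814153732060247 - 65853400152506194415998630206088193452237259800576 *sqrt(26) /92993188475031548897965806195604717910686749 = -133944602840.40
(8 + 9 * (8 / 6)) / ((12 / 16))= 80 / 3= 26.67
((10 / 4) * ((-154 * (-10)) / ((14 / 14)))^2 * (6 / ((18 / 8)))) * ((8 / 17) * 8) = 3035648000 / 51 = 59522509.80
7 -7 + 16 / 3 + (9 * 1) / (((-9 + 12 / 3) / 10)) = -38 / 3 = -12.67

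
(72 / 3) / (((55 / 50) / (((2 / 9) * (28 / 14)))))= 320 / 33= 9.70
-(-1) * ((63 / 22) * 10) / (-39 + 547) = 315 / 5588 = 0.06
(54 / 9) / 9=2 / 3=0.67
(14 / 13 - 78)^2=1000000 / 169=5917.16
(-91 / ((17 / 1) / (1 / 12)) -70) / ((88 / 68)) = -14371 / 264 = -54.44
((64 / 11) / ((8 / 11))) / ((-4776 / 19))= -19 / 597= -0.03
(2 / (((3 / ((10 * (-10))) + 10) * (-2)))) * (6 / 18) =-100 / 2991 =-0.03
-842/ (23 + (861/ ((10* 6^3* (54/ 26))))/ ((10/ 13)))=-163684800/ 4519703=-36.22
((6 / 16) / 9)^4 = 1 / 331776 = 0.00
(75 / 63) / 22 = 25 / 462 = 0.05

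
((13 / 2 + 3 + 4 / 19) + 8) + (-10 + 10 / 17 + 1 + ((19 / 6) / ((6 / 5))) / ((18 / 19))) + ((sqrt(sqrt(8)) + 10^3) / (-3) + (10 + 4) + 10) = -62215421 / 209304 - 2^(3 / 4) / 3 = -297.81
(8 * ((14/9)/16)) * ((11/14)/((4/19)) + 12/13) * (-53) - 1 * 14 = -192721/936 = -205.90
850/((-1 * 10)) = -85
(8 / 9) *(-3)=-8 / 3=-2.67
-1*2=-2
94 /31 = 3.03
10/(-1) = -10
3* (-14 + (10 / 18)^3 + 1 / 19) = -190810 / 4617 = -41.33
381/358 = 1.06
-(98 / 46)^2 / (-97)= 2401 / 51313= 0.05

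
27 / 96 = 9 / 32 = 0.28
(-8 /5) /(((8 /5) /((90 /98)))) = -45 /49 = -0.92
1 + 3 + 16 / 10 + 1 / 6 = 173 / 30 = 5.77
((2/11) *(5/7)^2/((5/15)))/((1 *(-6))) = -25/539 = -0.05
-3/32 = -0.09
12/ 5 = 2.40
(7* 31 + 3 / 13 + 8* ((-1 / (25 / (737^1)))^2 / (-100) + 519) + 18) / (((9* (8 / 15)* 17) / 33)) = 1205921552 / 690625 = 1746.13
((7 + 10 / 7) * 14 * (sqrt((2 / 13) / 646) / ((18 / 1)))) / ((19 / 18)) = 118 * sqrt(4199) / 79781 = 0.10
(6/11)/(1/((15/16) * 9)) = 405/88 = 4.60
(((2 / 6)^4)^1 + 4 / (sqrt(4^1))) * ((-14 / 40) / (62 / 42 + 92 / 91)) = -14833 / 52380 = -0.28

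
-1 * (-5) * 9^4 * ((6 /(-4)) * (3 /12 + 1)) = -492075 /8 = -61509.38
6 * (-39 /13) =-18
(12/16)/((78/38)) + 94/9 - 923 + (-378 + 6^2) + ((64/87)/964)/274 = -1254.19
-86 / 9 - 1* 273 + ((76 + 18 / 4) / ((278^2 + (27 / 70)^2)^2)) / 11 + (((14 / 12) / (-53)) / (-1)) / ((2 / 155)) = -280.85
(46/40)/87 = 0.01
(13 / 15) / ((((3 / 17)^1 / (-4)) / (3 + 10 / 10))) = -3536 / 45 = -78.58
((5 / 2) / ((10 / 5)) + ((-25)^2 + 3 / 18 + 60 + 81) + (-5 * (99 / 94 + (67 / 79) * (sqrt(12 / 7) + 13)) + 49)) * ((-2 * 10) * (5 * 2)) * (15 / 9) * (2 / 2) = -8421352750 / 33417 + 670000 * sqrt(21) / 1659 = -250157.33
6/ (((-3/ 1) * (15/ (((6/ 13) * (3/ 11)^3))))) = -108/ 86515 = -0.00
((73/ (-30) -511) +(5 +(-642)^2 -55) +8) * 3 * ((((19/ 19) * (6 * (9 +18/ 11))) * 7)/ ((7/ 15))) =13002714621/ 11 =1182064965.55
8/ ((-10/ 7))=-28/ 5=-5.60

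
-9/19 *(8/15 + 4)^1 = -204/95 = -2.15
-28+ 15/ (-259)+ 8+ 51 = 8014/ 259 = 30.94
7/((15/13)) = 91/15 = 6.07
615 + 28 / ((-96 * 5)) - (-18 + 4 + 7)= 74633 / 120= 621.94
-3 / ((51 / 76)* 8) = -19 / 34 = -0.56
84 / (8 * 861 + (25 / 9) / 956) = 722736 / 59264377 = 0.01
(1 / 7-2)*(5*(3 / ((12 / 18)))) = -585 / 14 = -41.79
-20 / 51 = -0.39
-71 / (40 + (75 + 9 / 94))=-0.62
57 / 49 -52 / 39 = -0.17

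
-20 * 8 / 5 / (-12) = 8 / 3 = 2.67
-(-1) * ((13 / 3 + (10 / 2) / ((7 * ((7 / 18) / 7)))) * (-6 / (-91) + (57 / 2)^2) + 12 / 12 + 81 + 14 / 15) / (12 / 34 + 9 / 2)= 9126917959 / 3153150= 2894.54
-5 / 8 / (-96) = 5 / 768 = 0.01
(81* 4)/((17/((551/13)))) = 178524/221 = 807.80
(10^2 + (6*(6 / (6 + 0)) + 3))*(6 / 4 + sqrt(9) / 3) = 545 / 2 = 272.50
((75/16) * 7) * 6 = 1575/8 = 196.88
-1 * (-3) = 3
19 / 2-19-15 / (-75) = -93 / 10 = -9.30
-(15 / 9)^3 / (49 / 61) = -7625 / 1323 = -5.76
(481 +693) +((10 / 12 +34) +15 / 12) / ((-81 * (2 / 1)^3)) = 9128591 / 7776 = 1173.94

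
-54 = -54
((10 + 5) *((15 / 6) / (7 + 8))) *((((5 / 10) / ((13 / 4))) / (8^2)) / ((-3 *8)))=-5 / 19968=-0.00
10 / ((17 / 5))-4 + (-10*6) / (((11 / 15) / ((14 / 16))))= -27171 / 374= -72.65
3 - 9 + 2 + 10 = 6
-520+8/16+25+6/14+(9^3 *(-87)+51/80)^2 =180203321581247/44800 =4022395571.01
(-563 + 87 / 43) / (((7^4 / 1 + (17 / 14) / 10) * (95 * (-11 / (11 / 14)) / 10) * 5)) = 96488 / 274640269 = 0.00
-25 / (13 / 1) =-1.92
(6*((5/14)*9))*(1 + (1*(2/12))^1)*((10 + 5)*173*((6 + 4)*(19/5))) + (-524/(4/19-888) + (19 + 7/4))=37425813267/16868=2218746.34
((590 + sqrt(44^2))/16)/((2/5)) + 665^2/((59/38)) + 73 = 269035227/944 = 284994.94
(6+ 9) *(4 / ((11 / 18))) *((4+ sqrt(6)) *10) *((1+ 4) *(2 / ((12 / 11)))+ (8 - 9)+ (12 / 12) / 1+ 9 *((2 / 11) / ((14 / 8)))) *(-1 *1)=-33602400 / 847 - 8400600 *sqrt(6) / 847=-63966.45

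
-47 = -47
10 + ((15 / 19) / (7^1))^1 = 1345 / 133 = 10.11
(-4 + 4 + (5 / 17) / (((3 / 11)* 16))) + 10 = 8215 / 816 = 10.07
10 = 10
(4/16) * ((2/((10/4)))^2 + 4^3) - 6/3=354/25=14.16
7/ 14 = 1/ 2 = 0.50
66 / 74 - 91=-3334 / 37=-90.11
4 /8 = 1 /2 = 0.50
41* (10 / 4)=205 / 2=102.50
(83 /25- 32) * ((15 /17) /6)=-717 /170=-4.22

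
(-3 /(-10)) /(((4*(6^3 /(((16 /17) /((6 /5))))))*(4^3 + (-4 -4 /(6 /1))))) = 1 /217872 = 0.00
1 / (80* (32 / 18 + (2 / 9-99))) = -1 / 7760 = -0.00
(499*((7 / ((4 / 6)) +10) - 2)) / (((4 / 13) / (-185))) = -44403515 / 8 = -5550439.38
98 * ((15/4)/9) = 245/6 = 40.83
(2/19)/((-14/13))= -0.10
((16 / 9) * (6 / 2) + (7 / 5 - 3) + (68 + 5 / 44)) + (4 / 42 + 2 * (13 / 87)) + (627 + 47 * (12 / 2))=131466677 / 133980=981.24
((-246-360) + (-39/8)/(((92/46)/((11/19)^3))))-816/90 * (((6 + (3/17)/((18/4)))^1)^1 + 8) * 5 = -1227624589/987696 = -1242.92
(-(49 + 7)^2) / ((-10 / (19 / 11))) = 29792 / 55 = 541.67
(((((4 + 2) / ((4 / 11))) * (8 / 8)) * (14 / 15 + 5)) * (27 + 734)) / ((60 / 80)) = 1490038 / 15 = 99335.87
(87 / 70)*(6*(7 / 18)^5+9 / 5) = 84633223 / 36741600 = 2.30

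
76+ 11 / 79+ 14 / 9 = 77.69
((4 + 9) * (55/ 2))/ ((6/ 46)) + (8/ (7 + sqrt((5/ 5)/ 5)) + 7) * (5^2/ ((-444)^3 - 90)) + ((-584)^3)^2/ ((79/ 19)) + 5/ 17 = 25 * sqrt(5)/ 2669618457 + 34208088039800323994218660036/ 3585297587751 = 9541213024177028.52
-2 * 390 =-780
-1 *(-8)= 8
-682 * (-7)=4774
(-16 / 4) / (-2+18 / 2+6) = -4 / 13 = -0.31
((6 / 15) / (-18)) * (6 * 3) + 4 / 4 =3 / 5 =0.60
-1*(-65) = 65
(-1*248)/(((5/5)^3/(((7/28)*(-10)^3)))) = 62000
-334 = -334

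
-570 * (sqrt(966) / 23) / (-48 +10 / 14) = 3990 * sqrt(966) / 7613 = 16.29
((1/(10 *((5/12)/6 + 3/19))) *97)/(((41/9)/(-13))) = -7762716/63755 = -121.76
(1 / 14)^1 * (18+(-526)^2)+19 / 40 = 5534013 / 280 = 19764.33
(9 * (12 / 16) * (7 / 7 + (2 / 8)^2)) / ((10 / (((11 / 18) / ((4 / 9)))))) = 5049 / 5120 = 0.99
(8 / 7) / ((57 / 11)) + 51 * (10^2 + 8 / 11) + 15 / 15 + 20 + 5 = 22661774 / 4389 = 5163.31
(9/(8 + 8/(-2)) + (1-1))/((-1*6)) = -3/8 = -0.38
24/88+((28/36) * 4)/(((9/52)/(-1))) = -17.70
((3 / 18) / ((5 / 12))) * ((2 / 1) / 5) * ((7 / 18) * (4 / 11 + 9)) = 1442 / 2475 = 0.58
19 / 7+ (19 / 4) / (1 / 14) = 969 / 14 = 69.21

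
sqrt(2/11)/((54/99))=sqrt(22)/6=0.78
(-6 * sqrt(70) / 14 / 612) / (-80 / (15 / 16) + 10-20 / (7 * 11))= 11 * sqrt(70) / 1187416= 0.00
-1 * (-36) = 36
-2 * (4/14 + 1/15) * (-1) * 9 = 222/35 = 6.34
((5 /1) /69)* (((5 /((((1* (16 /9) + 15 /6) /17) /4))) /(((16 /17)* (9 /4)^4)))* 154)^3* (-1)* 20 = -5062015110348800000 /26732013741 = -189361533.31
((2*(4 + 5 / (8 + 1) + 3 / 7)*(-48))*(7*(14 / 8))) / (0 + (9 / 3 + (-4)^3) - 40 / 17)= 298928 / 3231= 92.52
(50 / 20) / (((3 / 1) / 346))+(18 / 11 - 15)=9074 / 33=274.97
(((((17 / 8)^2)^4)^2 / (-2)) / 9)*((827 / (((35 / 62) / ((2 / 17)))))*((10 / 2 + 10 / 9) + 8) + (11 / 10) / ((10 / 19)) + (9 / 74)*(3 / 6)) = -13805443561057697984897313997 / 590506353641285222400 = -23378992.41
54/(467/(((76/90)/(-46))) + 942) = -0.00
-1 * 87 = -87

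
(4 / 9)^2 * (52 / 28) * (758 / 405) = 157664 / 229635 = 0.69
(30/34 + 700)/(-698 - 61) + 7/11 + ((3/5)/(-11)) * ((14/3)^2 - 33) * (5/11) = -1253/141933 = -0.01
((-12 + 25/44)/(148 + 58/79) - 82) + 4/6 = -126267211/1551000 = -81.41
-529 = -529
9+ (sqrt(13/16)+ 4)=sqrt(13)/4+ 13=13.90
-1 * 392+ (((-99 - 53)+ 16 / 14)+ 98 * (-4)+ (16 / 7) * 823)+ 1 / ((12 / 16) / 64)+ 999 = 2030.62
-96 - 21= -117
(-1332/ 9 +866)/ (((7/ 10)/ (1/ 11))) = 7180/ 77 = 93.25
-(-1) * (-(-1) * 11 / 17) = 11 / 17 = 0.65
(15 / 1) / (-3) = -5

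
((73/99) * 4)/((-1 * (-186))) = 146/9207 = 0.02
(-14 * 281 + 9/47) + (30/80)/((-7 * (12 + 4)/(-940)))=-3930.66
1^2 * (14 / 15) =14 / 15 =0.93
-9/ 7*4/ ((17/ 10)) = -360/ 119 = -3.03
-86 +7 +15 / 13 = -1012 / 13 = -77.85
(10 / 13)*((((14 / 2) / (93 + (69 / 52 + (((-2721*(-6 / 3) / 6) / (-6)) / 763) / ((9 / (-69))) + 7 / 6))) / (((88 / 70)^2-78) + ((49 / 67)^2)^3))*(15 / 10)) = -319595931977402083500 / 292763784373758115708879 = -0.00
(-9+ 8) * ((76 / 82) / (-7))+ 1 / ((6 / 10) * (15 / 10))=3212 / 2583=1.24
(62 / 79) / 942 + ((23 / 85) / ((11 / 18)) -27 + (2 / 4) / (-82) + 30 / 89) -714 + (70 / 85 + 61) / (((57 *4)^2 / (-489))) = -543207444126879041 / 733264495758960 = -740.81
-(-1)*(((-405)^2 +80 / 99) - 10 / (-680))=1104221839 / 6732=164025.82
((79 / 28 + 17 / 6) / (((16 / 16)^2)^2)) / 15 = 95 / 252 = 0.38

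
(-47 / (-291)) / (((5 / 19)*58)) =893 / 84390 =0.01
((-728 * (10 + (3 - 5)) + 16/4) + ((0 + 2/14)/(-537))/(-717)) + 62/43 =-674334400151/115893729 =-5818.56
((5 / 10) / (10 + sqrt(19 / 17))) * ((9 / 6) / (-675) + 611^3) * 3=1744958352133 / 50430- 102644608949 * sqrt(323) / 504300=30943553.45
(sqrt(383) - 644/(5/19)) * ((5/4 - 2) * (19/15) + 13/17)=192717/425 - 63 * sqrt(383)/340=449.83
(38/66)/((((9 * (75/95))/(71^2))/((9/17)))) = 1819801/8415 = 216.26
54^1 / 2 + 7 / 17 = 466 / 17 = 27.41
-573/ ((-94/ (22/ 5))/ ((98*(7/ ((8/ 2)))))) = 2161929/ 470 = 4599.85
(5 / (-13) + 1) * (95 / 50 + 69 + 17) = 3516 / 65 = 54.09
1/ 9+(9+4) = 118/ 9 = 13.11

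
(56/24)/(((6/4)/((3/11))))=14/33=0.42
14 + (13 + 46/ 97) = 2665/ 97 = 27.47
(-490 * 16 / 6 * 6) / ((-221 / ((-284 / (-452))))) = 556640 / 24973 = 22.29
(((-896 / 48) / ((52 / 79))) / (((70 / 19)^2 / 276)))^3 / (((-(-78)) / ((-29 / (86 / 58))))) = 949385019791879929892 / 19745915109375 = 48080071.98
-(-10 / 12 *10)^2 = -625 / 9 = -69.44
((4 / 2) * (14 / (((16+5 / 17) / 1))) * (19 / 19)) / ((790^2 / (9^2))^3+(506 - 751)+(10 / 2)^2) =63241479 / 16833806286732746365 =0.00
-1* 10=-10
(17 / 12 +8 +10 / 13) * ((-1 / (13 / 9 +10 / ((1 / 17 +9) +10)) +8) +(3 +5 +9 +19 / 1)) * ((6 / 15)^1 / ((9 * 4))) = 11022893 / 2239380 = 4.92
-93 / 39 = -31 / 13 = -2.38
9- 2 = 7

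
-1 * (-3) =3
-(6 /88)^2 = -9 /1936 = -0.00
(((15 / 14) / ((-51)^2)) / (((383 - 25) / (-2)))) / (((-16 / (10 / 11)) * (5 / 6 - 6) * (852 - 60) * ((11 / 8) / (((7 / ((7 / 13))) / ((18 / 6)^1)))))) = -325 / 3227322859992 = -0.00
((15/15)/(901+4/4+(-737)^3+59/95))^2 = 9025/1446272669254870269796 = 0.00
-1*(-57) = 57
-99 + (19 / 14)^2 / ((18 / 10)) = -172831 / 1764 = -97.98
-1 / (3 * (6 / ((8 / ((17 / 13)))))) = -52 / 153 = -0.34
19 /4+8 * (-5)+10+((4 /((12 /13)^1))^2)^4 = 3262260223 /26244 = 124304.99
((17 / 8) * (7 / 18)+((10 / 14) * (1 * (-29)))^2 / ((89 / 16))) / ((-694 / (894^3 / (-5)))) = 16053911.72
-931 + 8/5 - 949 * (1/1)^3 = -9392/5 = -1878.40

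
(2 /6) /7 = 1 /21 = 0.05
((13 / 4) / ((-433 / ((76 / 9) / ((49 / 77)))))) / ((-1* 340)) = 2717 / 9274860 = 0.00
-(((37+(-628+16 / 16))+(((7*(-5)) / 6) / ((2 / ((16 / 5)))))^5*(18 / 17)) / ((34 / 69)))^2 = -159163319871822841 / 6765201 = -23526768808.76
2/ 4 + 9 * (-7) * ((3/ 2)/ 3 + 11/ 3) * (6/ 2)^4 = -21262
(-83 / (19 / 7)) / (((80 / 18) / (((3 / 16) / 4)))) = -15687 / 48640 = -0.32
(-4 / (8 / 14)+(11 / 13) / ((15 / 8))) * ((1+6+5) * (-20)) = 20432 / 13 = 1571.69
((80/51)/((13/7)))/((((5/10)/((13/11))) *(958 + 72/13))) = 7280/3513543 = 0.00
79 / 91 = 0.87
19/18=1.06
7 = 7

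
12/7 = 1.71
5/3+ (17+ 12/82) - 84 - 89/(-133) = -1055447/16359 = -64.52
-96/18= -16/3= -5.33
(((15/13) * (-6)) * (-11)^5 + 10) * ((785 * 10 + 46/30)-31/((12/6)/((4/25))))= 8751525410.13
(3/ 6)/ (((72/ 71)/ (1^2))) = 71/ 144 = 0.49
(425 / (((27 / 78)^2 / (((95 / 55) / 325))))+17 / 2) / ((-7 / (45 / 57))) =-243695 / 79002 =-3.08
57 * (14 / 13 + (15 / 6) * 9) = 34941 / 26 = 1343.88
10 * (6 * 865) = 51900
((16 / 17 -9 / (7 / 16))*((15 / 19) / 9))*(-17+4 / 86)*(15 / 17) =42573600 / 1652791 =25.76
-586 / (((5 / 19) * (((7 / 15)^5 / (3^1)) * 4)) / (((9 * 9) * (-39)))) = 8012690960625 / 33614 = 238373622.91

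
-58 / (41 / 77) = -4466 / 41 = -108.93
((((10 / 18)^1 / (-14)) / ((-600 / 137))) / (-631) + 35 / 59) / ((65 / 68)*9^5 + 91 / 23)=130561592747 / 12423882977529660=0.00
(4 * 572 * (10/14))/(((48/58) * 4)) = 20735/42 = 493.69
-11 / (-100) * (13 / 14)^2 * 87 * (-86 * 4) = -6954519 / 2450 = -2838.58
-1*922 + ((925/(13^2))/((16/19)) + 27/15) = -12353229/13520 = -913.70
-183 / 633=-61 / 211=-0.29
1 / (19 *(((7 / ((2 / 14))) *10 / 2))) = 1 / 4655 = 0.00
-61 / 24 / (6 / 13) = -793 / 144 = -5.51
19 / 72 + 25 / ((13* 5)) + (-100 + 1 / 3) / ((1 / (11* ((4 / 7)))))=-4100423 / 6552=-625.83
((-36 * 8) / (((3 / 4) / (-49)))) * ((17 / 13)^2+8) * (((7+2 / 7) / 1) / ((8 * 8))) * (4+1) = 17575110 / 169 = 103994.73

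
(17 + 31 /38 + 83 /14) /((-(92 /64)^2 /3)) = -2425344 /70357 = -34.47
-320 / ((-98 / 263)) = 858.78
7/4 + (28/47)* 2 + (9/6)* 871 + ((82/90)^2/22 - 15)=5420890639/4187700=1294.48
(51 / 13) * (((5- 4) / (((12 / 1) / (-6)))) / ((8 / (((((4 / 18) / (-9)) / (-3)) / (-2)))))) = 17 / 16848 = 0.00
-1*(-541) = 541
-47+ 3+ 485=441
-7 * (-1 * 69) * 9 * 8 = 34776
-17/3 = -5.67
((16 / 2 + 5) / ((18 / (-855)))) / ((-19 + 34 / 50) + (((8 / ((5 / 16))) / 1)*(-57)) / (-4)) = -30875 / 17324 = -1.78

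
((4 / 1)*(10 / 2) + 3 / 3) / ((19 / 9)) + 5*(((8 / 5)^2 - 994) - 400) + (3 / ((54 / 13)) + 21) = -11842657 / 1710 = -6925.53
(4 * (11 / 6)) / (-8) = -11 / 12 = -0.92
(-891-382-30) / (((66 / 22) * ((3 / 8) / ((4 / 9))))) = -41696 / 81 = -514.77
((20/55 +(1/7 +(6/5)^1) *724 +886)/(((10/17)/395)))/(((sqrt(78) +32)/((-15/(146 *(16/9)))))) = -12973424319/5317466 +12973424319 *sqrt(78)/170158912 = -1766.42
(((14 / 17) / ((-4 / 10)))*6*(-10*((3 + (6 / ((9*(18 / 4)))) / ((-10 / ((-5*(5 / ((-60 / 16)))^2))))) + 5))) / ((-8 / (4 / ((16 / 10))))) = -432250 / 1377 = -313.91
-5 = -5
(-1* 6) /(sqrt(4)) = -3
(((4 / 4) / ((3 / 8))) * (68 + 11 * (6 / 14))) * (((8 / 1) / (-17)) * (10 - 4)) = -65152 / 119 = -547.50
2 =2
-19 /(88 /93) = -1767 /88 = -20.08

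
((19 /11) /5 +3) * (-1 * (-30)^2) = -33120 /11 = -3010.91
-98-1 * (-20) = -78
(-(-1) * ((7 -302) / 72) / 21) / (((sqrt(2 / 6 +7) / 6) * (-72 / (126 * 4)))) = 295 * sqrt(66) / 792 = 3.03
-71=-71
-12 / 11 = -1.09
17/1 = 17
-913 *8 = -7304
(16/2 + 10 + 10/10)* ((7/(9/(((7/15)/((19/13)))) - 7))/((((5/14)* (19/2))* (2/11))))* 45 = 441441/964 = 457.93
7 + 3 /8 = 59 /8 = 7.38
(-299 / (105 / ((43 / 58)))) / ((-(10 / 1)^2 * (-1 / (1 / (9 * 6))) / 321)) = -1375699 / 10962000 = -0.13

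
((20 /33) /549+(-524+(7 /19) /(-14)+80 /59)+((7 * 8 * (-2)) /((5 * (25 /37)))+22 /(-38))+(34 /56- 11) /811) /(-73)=32075844281871589 /4208270576548500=7.62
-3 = -3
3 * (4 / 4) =3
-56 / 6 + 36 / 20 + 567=8392 / 15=559.47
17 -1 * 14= 3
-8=-8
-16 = -16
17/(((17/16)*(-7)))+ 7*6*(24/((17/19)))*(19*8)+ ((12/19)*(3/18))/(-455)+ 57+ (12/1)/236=1485298013624/8670935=171296.18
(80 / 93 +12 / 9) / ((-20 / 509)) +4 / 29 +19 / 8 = -1917131 / 35960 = -53.31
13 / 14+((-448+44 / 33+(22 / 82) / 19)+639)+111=9955303 / 32718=304.28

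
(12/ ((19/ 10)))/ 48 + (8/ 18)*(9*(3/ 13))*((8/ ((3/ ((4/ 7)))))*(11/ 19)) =3271/ 3458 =0.95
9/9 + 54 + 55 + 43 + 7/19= 2914/19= 153.37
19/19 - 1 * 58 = -57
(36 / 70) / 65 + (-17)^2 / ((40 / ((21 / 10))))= 552567 / 36400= 15.18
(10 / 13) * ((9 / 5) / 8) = 9 / 52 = 0.17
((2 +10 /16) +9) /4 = 93 /32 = 2.91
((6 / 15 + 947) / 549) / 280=1579 / 256200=0.01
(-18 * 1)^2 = 324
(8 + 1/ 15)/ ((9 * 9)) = 121/ 1215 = 0.10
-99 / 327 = -33 / 109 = -0.30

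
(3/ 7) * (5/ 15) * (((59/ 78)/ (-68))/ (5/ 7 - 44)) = 59/ 1607112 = 0.00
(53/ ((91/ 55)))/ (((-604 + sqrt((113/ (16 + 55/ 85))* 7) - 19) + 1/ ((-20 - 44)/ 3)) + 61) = -146087860160/ 2562855785637 - 11939840* sqrt(3805501)/ 33317125213281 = -0.06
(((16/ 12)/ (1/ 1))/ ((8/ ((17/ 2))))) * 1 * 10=85/ 6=14.17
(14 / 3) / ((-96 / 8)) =-7 / 18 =-0.39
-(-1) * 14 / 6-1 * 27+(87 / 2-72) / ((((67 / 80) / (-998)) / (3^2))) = 61431922 / 201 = 305631.45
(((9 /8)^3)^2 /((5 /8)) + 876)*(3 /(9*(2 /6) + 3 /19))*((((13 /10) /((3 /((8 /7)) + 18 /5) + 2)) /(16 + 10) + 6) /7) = 676051433733 /943308800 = 716.68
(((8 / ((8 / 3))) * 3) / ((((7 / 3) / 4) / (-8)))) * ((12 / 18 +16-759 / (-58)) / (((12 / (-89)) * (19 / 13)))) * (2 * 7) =260898.25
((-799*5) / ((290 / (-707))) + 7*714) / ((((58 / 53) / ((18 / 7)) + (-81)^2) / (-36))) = -3669557661 / 45382100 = -80.86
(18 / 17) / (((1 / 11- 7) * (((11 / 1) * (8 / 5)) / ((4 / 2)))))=-45 / 2584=-0.02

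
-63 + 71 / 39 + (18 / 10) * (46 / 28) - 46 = -284527 / 2730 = -104.22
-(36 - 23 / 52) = -1849 / 52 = -35.56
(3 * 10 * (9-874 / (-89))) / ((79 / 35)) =1758750 / 7031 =250.14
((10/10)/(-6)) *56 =-28/3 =-9.33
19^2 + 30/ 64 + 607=968.47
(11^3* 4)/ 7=5324/ 7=760.57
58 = 58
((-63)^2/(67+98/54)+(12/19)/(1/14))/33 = 782747/388322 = 2.02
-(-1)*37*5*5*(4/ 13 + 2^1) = 27750/ 13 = 2134.62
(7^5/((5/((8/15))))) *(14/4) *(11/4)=1294139/75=17255.19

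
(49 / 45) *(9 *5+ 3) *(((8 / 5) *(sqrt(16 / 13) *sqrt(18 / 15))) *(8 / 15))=200704 *sqrt(390) / 73125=54.20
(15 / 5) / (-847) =-3 / 847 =-0.00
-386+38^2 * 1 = 1058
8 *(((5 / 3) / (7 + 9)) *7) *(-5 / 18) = -175 / 108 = -1.62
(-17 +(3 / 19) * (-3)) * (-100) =33200 / 19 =1747.37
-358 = -358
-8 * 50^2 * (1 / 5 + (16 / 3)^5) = -20972492000 / 243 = -86306551.44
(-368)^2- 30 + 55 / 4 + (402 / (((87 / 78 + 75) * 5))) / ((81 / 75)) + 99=9654112577 / 71244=135507.73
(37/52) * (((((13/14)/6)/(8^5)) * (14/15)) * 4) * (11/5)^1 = 407/14745600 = 0.00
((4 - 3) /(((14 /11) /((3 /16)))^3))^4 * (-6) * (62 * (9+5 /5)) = -775568624453138006865 /1994739708184051698234294272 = -0.00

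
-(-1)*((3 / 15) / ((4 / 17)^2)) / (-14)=-289 / 1120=-0.26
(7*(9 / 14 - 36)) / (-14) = 495 / 28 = 17.68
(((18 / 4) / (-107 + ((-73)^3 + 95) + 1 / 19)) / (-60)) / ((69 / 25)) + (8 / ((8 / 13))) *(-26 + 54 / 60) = -88756549733 / 272009040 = -326.30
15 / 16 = 0.94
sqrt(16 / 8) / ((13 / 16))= 16 *sqrt(2) / 13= 1.74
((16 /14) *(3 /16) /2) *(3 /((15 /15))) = 9 /28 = 0.32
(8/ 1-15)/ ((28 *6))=-1/ 24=-0.04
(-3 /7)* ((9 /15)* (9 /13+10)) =-2.75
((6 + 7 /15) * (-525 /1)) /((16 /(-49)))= 166355 /16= 10397.19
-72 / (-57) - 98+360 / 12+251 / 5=-1571 / 95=-16.54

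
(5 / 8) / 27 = 5 / 216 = 0.02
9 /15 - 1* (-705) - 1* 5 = 3503 /5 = 700.60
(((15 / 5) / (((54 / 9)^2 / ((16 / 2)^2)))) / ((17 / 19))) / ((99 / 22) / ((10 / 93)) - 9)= 6080 / 33507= 0.18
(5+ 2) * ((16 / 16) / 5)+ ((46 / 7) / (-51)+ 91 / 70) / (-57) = 56141 / 40698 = 1.38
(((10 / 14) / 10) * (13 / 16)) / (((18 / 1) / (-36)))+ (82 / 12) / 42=47 / 1008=0.05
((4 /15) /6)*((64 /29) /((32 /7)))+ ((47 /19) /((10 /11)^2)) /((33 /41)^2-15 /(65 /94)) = -9181128157 /76018990500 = -0.12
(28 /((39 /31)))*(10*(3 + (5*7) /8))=64015 /39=1641.41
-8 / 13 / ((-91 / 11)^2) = -968 / 107653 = -0.01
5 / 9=0.56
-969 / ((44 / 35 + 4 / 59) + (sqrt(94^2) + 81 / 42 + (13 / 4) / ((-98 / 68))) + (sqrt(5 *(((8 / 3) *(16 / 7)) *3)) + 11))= -7153820855755 / 776184854283 + 77131301800 *sqrt(70) / 776184854283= -8.39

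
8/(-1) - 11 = -19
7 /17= 0.41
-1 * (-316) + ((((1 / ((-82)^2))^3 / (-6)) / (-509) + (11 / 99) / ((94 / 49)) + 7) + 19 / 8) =42602270166481860701 / 130909528808574336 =325.43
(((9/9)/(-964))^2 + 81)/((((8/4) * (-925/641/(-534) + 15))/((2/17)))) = 12882744194619/40564093330360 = 0.32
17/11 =1.55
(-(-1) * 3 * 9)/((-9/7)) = -21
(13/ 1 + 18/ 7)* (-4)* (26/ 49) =-11336/ 343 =-33.05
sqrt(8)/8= sqrt(2)/4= 0.35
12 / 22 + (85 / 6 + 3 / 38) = 9274 / 627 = 14.79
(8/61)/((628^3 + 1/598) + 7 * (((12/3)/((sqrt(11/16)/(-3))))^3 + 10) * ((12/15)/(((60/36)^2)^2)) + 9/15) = 24666175895961600000 * sqrt(11)/17392747486368631998890541873790391 + 9209783027204493626750000/17392747486368631998890541873790391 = 0.00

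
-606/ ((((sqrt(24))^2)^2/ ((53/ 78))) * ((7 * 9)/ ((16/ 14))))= -5353/ 412776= -0.01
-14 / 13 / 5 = -14 / 65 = -0.22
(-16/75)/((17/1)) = -16/1275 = -0.01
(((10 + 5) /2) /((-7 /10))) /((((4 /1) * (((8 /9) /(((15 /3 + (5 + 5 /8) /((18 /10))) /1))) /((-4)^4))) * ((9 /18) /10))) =-877500 /7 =-125357.14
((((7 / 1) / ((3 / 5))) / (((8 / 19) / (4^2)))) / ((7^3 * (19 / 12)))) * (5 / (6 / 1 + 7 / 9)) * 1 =1800 / 2989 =0.60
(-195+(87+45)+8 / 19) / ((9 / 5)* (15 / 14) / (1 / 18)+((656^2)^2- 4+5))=-8323 / 24630146699918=-0.00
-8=-8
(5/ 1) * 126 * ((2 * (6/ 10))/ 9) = 84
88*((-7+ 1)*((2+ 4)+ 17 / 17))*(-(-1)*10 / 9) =-12320 / 3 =-4106.67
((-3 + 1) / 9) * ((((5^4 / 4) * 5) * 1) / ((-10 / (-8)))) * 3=-1250 / 3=-416.67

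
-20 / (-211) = 20 / 211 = 0.09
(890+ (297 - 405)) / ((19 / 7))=288.11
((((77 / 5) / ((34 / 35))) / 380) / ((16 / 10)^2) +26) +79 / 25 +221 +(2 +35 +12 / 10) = 1192262959 / 4134400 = 288.38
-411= -411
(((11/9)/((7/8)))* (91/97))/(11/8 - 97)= -9152/667845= -0.01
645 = 645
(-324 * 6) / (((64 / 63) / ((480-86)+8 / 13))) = -39267585 / 52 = -755145.87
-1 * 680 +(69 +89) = -522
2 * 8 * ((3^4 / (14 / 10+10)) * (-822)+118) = -1739648 / 19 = -91560.42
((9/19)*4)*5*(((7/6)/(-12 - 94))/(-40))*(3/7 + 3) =9/1007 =0.01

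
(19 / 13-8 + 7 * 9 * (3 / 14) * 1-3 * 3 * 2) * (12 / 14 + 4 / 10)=-902 / 65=-13.88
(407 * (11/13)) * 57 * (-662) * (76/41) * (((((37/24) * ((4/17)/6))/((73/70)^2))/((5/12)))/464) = -9698846682910/1400296001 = -6926.28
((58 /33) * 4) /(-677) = -232 /22341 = -0.01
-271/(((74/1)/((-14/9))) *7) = 271/333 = 0.81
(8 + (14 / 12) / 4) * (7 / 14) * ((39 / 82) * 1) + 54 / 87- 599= -22692113 / 38048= -596.41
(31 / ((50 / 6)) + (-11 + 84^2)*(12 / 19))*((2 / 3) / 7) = 201454 / 475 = 424.11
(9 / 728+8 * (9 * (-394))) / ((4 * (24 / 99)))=-29254.49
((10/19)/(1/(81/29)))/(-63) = -90/3857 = -0.02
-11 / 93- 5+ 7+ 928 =86479 / 93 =929.88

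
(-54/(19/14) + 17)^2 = 187489/361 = 519.36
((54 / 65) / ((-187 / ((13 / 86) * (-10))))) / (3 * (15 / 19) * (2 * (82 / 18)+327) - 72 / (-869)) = 81054 / 9608989883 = 0.00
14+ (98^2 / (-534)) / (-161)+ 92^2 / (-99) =-14466028 / 202653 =-71.38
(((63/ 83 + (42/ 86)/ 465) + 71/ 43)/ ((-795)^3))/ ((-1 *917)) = 1333891/ 254887752434923125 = 0.00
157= 157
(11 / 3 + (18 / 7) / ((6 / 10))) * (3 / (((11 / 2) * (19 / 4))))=1336 / 1463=0.91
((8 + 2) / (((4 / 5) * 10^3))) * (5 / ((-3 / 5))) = -5 / 48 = -0.10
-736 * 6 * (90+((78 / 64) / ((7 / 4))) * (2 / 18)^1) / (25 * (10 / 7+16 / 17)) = -23668012 / 3525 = -6714.33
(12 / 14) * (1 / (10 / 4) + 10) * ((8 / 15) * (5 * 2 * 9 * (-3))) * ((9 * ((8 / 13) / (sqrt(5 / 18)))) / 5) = -746496 * sqrt(10) / 875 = -2697.86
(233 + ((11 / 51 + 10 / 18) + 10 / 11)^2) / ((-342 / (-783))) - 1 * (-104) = 23102390285 / 35878194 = 643.91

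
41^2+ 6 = 1687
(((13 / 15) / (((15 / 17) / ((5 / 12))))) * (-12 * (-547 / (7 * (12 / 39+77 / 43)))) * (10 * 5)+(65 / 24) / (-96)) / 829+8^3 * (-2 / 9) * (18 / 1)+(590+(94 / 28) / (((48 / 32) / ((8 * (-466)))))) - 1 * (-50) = -8986060386467 / 922537728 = -9740.59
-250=-250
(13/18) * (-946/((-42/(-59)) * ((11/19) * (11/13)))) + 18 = -8071463/4158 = -1941.19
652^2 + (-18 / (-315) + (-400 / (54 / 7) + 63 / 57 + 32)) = 7632406751 / 17955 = 425085.31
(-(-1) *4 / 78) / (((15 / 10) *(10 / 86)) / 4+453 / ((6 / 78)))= 688 / 79007409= 0.00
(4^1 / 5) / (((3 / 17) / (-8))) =-544 / 15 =-36.27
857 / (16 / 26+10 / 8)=44564 / 97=459.42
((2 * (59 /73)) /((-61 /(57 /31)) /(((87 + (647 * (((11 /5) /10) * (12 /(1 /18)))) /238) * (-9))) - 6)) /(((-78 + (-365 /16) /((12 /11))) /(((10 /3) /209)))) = 1311394302720 /30102570451416617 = 0.00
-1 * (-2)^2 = -4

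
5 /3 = 1.67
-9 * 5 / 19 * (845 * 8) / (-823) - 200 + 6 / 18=-8453963 / 46911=-180.21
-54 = -54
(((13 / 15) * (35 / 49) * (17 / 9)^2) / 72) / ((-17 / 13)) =-2873 / 122472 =-0.02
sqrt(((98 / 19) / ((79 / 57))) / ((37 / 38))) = 14 *sqrt(166611) / 2923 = 1.96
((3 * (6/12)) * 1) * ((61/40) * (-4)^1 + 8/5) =-27/4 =-6.75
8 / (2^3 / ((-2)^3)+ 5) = 2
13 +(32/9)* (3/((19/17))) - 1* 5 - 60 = -2420/57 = -42.46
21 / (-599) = -21 / 599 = -0.04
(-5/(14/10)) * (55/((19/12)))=-16500/133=-124.06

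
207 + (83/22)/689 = 3137789/15158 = 207.01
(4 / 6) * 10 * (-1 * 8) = -160 / 3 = -53.33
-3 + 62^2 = 3841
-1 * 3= -3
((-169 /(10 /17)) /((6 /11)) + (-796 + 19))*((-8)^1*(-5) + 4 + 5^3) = -13219687 /60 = -220328.12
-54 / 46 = -1.17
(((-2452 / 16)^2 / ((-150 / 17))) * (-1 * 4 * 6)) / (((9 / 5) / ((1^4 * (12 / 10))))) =6388073 / 150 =42587.15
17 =17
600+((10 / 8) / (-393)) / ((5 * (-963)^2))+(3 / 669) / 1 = 195058318122245 / 325094767164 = 600.00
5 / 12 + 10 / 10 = 17 / 12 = 1.42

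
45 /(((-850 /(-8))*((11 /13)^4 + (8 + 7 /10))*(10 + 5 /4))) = 913952 /223653445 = 0.00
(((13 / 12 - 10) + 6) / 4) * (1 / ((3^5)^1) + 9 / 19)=-38605 / 110808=-0.35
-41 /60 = -0.68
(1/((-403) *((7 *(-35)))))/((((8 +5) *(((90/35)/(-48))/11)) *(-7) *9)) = 0.00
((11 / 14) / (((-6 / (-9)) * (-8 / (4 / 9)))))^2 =121 / 28224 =0.00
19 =19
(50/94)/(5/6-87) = -150/24299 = -0.01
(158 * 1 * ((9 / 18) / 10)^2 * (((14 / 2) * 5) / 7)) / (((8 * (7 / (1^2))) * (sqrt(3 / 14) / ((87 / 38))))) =2291 * sqrt(42) / 85120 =0.17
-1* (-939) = 939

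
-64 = -64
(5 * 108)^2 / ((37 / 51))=14871600 / 37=401935.14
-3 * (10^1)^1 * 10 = -300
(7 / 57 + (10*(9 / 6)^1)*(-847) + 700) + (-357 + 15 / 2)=-1408399 / 114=-12354.38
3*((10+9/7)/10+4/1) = 1077/70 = 15.39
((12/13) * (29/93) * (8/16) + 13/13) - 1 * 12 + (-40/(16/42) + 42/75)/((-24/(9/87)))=-10.41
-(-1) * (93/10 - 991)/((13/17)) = -166889/130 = -1283.76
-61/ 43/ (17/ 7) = -427/ 731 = -0.58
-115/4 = -28.75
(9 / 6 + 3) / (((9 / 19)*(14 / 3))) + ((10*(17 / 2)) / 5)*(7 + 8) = 7197 / 28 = 257.04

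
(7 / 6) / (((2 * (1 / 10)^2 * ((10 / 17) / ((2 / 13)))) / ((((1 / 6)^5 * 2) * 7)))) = 4165 / 151632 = 0.03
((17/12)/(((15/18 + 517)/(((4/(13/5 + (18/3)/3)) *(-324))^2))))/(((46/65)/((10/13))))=8922960000/37802869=236.04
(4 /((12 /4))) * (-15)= -20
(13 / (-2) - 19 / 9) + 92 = 1501 / 18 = 83.39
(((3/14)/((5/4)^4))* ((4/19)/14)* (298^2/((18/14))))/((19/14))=45467648/676875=67.17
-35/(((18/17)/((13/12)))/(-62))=2220.23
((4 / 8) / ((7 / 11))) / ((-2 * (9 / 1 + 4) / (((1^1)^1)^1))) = -11 / 364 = -0.03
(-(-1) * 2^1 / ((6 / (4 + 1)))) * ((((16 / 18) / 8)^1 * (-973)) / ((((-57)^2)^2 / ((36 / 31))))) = -19460 / 981708093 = -0.00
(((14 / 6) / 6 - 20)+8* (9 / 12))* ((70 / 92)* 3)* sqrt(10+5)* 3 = -8575* sqrt(15) / 92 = -360.99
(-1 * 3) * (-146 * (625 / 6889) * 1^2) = 273750 / 6889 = 39.74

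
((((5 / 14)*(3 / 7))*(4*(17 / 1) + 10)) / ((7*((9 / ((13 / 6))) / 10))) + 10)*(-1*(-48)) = 232240 / 343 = 677.08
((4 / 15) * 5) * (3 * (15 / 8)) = 15 / 2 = 7.50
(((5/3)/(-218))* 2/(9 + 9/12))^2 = 400/162639009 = 0.00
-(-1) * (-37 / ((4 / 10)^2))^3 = -791453125 / 64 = -12366455.08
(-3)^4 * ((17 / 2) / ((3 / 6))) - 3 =1374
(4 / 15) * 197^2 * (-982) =-10162783.47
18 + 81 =99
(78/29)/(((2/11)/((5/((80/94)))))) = 20163/232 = 86.91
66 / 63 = 22 / 21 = 1.05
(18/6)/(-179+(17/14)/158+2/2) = -6636/393719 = -0.02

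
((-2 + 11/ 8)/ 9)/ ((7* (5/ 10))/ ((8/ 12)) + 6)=-1/ 162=-0.01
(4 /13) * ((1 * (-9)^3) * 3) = -8748 /13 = -672.92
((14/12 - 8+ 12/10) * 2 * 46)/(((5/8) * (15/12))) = -248768/375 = -663.38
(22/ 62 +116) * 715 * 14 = 1164711.94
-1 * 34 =-34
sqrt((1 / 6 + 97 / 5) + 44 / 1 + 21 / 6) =sqrt(15090) / 15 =8.19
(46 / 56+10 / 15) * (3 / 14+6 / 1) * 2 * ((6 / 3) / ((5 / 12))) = 4350 / 49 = 88.78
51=51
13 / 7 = 1.86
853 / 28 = 30.46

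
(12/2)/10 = 3/5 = 0.60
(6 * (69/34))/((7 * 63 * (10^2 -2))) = 23/81634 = 0.00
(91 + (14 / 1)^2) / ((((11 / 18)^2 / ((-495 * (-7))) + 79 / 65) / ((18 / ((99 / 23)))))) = 761571720 / 771287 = 987.40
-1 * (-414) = 414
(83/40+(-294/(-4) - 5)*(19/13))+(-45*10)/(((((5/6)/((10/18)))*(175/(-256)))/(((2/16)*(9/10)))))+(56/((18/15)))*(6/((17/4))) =217.44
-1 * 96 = -96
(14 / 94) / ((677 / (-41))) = -287 / 31819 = -0.01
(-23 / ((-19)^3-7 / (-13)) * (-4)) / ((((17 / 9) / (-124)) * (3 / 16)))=296608 / 63155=4.70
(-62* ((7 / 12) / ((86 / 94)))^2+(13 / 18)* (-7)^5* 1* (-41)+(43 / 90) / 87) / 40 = 28819177229203 / 2316427200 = 12441.22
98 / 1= 98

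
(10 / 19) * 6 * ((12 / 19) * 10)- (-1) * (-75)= -19875 / 361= -55.06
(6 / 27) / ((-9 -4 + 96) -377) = -1 / 1323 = -0.00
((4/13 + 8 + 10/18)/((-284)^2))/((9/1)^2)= 1037/764376912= 0.00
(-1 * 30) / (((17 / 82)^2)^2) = -1356365280 / 83521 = -16239.81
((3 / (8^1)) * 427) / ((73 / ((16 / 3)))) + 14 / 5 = 5292 / 365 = 14.50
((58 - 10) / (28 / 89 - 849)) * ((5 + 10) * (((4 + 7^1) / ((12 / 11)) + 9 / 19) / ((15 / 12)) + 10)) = -22457904 / 1435127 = -15.65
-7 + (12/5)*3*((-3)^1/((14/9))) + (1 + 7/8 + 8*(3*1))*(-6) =-24659/140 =-176.14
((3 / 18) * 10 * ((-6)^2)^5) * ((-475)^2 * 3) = 68213404800000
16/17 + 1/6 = 113/102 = 1.11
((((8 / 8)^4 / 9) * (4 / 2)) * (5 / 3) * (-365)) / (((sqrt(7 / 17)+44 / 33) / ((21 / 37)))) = -1737400 / 23199+25550 * sqrt(119) / 7733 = -38.85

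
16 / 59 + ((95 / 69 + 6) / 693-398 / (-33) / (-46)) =55420 / 2821203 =0.02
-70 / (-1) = 70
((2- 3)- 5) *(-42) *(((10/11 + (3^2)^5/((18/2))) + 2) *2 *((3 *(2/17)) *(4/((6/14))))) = 2037857472/187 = 10897633.54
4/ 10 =2/ 5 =0.40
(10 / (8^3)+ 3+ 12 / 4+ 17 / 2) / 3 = 1239 / 256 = 4.84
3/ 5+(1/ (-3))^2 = 32/ 45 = 0.71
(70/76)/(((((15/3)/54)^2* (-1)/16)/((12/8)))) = -244944/95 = -2578.36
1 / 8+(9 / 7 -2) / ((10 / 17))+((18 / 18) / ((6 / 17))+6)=1301 / 168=7.74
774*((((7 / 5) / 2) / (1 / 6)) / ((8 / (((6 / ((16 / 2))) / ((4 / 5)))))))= 24381 / 64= 380.95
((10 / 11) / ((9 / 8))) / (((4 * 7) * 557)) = 20 / 386001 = 0.00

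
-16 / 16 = -1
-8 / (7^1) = -8 / 7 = -1.14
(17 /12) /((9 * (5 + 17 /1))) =17 /2376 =0.01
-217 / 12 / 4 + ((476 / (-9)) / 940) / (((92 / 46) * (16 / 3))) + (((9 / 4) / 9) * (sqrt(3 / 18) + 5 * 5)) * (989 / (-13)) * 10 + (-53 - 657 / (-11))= -15332288867 / 3226080 - 4945 * sqrt(6) / 156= -4830.25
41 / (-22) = -41 / 22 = -1.86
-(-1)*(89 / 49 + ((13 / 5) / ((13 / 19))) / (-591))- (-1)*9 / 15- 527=-75958024 / 144795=-524.59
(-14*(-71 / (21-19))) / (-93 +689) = 497 / 596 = 0.83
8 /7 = 1.14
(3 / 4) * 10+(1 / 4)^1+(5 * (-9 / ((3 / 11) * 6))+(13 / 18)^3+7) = -72161 / 5832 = -12.37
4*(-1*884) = -3536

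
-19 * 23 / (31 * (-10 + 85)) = -437 / 2325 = -0.19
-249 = -249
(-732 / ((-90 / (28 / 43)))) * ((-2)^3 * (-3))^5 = 9066774528 / 215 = 42171044.32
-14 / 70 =-1 / 5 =-0.20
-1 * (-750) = 750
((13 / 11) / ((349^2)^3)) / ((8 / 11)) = 0.00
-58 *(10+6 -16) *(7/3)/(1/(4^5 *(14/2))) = 0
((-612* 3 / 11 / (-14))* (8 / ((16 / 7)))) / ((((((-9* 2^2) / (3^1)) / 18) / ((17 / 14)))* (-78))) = 7803 / 8008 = 0.97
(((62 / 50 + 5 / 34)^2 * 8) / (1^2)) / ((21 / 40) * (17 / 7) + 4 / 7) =155684592 / 18676625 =8.34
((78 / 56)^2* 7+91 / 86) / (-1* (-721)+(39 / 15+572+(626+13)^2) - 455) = 352495 / 9852611328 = 0.00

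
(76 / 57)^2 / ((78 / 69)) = 1.57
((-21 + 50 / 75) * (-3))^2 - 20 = 3701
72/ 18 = 4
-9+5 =-4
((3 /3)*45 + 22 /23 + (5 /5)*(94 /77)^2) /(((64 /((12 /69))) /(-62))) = -200575611 /25091528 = -7.99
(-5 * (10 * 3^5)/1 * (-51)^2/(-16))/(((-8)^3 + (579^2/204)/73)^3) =-241597238522880600/14345736302273154661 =-0.02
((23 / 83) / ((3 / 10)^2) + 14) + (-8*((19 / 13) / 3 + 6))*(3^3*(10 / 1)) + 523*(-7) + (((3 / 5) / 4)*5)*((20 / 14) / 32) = -17656.20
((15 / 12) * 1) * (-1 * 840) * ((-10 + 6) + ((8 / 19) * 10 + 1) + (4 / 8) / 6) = -51625 / 38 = -1358.55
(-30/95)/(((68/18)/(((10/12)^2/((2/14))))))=-525/1292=-0.41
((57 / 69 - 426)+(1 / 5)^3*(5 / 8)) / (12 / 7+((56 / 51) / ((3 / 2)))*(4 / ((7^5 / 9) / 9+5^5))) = -15705822215629 / 63358504800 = -247.89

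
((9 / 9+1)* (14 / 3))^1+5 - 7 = 22 / 3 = 7.33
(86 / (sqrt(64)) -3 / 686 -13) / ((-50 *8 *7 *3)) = 1031 / 3841600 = 0.00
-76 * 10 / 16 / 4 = -95 / 8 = -11.88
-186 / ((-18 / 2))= 62 / 3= 20.67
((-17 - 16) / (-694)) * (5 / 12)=55 / 2776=0.02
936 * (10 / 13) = 720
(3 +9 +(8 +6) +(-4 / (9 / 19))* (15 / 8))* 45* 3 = 2745 / 2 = 1372.50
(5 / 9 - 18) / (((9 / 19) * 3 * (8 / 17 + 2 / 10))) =-13345 / 729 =-18.31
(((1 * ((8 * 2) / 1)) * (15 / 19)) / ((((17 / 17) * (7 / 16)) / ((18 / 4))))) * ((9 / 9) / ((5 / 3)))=10368 / 133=77.95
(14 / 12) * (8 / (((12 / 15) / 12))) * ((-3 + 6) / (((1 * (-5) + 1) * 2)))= -105 / 2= -52.50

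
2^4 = 16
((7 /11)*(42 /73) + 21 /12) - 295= -940743 /3212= -292.88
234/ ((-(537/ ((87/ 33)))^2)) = -21866/ 3876961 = -0.01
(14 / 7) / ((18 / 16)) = 16 / 9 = 1.78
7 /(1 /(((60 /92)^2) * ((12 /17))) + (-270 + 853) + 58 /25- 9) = 0.01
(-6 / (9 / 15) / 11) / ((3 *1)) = -10 / 33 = -0.30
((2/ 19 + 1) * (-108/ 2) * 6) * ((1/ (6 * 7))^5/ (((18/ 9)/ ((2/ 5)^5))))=-2/ 142559375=-0.00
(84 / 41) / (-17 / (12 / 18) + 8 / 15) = -0.08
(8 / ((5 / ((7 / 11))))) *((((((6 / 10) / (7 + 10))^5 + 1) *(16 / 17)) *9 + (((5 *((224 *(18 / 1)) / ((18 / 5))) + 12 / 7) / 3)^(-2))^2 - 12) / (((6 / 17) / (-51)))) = 4405749876784966749064564251741 / 8484463412916246267611000000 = 519.27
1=1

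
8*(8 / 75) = 64 / 75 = 0.85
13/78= 1/6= 0.17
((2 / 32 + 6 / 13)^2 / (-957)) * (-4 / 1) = 11881 / 10350912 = 0.00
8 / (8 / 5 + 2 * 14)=10 / 37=0.27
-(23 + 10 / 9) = -217 / 9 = -24.11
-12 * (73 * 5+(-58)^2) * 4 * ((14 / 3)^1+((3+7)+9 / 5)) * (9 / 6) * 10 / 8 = -5526378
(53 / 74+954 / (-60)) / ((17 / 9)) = -25281 / 3145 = -8.04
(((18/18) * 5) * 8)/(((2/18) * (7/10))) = 3600/7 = 514.29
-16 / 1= -16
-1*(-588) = 588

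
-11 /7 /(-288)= 0.01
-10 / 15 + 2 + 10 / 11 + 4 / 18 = 244 / 99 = 2.46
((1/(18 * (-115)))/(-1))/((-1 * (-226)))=1/467820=0.00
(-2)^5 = -32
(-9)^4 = 6561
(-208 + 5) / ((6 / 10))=-1015 / 3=-338.33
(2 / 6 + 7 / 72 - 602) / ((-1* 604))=43313 / 43488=1.00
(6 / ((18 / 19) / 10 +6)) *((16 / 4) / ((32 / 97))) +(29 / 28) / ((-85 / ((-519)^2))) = -375532648 / 114835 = -3270.19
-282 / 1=-282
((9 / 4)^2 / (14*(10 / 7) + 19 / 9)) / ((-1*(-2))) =729 / 6368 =0.11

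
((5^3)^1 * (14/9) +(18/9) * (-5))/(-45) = -332/81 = -4.10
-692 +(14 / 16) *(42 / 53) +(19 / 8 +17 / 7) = -2037541 / 2968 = -686.50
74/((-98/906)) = -33522/49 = -684.12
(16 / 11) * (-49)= -784 / 11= -71.27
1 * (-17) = -17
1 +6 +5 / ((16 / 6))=71 / 8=8.88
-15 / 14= -1.07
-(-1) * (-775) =-775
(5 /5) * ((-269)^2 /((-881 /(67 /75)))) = -4848187 /66075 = -73.37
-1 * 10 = -10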